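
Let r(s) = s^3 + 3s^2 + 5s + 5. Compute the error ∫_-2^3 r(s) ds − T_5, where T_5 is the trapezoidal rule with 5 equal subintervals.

-3.75

Exact integral: ∫_-2^3 r(s) ds = 88.75.
T_5 = 92.5.
Error = 88.75 − 92.5 = -3.75.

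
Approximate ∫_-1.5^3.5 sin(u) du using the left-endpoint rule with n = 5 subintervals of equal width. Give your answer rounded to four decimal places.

0.5985

Δu = (3.5 − (-1.5))/5 = 1.
Left endpoints: -1.5, -0.5, 0.5, 1.5, 2.5.
f(-1.5) ≈ -0.9975, f(-0.5) ≈ -0.4794, f(0.5) ≈ 0.4794, f(1.5) ≈ 0.9975, f(2.5) ≈ 0.5985.
Sum = Δu · [f(-1.5) + f(-0.5) + f(0.5) + f(1.5) + f(2.5)].
Sum ≈ 0.5985.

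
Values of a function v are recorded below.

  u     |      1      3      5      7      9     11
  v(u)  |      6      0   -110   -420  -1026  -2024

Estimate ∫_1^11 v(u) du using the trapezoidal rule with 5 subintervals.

-5130

Δu = 2.
T_5 = (2/2)·[6 + 2·0 + 2·(-110) + 2·(-420) + 2·(-1026) + (-2024)] = -5130.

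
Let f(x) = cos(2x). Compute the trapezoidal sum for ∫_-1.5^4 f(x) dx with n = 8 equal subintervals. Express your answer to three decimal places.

Δx = (4 − (-1.5))/8 = 0.6875.
f(-1.5) ≈ -0.990, f(-0.8125) ≈ -0.054, f(-0.125) ≈ 0.969, f(0.5625) ≈ 0.431, f(1.25) ≈ -0.801, f(1.9375) ≈ -0.743, f(2.625) ≈ 0.512, f(3.3125) ≈ 0.942, f(4) ≈ -0.146.
T_8 = (Δx/2)·[f(x_0) + 2f(x_1) + ... + 2f(x_{7}) + f(x_8)].
Sum ≈ 0.473.

0.473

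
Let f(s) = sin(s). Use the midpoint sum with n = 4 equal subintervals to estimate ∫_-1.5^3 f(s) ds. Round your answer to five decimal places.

1.11880

Δs = (3 − (-1.5))/4 = 1.125.
Midpoints: -0.9375, 0.1875, 1.3125, 2.4375.
f(-0.9375) ≈ -0.80608, f(0.1875) ≈ 0.18640, f(1.3125) ≈ 0.96683, f(2.4375) ≈ 0.64734.
Sum = Δs · [f(-0.9375) + f(0.1875) + f(1.3125) + f(2.4375)].
Sum ≈ 1.11880.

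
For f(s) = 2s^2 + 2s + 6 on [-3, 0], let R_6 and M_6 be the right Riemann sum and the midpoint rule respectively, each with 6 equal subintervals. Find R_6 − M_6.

R_6 = 24.25.
M_6 = 26.875.
R_6 − M_6 = -2.625.

-2.625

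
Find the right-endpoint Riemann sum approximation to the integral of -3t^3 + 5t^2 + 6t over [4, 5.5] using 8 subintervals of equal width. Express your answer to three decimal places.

-302.523

Δt = (5.5 − 4)/8 = 0.1875.
Right endpoints: 4.1875, 4.375, 4.5625, 4.75, 4.9375, 5.125, 5.3125, 5.5.
f(4.1875) = -440257/4096, f(4.375) = -66185/512, f(4.5625) = -628603/4096, f(4.75) = -180.203125, f(4.9375) = -858493/4096, f(5.125) = -123779/512, f(5.3125) = -1133815/4096, f(5.5) = -314.875.
Sum = Δt · [f(4.1875) + f(4.375) + f(4.5625) + ...].
Sum ≈ -302.523.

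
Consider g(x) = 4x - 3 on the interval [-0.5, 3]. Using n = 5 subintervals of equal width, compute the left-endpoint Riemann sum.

2.1

Δx = (3 − (-0.5))/5 = 0.7.
Left endpoints: -0.5, 0.2, 0.9, 1.6, 2.3.
g(-0.5) = -5, g(0.2) = -2.2, g(0.9) = 0.6, g(1.6) = 3.4, g(2.3) = 6.2.
Sum = Δx · [g(-0.5) + g(0.2) + g(0.9) + g(1.6) + g(2.3)].
Sum = 2.1.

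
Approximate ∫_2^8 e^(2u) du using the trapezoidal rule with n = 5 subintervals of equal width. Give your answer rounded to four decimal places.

Δu = (8 − 2)/5 = 1.2.
f(2) ≈ 54.5982, f(3.2) ≈ 601.8450, f(4.4) ≈ 6634.2440, f(5.6) ≈ 73130.4418, f(6.8) ≈ 806129.7591, f(8) ≈ 8886110.5205.
T_5 = (Δu/2)·[f(u_0) + 2f(u_1) + ... + 2f(u_{4}) + f(u_5)].
Sum ≈ 6395494.6192.

6395494.6192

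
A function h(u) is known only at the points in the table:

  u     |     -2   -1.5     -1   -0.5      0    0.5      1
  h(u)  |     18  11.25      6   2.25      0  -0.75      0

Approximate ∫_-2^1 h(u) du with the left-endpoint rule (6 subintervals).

Δu = 0.5.
Sum = 0.5·[18 + 11.25 + 6 + 2.25 + 0 + (-0.75)] = 18.375.

18.375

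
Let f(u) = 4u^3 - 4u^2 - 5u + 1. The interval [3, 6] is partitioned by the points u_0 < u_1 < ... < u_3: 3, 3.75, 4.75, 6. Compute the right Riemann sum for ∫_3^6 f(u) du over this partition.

Subinterval widths: 0.75, 1, 1.25.
Right endpoints: 3.75, 4.75, 6.
f(3.75) = 136.9375, f(4.75) = 315.6875, f(6) = 691.
Sum = Σ Δu_i · f(u_i).
Sum = 1282.140625.

1282.140625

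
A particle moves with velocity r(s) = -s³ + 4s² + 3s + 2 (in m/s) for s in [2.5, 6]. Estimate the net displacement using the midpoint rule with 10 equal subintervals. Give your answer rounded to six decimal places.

Δs = (6 − 2.5)/10 = 0.35.
Midpoints: 2.675, 3.025, 3.375, 3.725, 4.075, 4.425, 4.775, 5.125, 5.475, 5.825.
r(2.675) = 1248397/64000, r(3.025) = 1279799/64000, r(3.375) = 9853/512, r(3.725) = 1087411/64000, r(4.075) = 830693/64000, r(4.425) = 445007/64000, r(4.775) = -86111/64000, r(5.125) = -6233/512, r(5.475) = -1650499/64000, r(5.825) = -2716697/64000.
Sum = Δs · [r(2.675) + r(3.025) + r(3.375) + ...].
Sum ≈ 4.869922.

4.869922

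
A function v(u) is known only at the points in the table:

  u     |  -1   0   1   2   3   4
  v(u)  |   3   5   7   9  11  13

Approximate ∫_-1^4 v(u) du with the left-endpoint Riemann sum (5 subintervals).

35

Δu = 1.
Sum = 1·[3 + 5 + 7 + 9 + 11] = 35.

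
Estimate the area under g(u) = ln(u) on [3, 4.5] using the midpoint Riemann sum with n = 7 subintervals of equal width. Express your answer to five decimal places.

1.97272

Δu = (4.5 − 3)/7 = 3/14.
Midpoints: 87/28, 93/28, 99/28, 3.75, 111/28, 117/28, 123/28.
g(87/28) ≈ 1.13370, g(93/28) ≈ 1.20039, g(99/28) ≈ 1.26292, g(3.75) ≈ 1.32176, g(111/28) ≈ 1.37733, g(117/28) ≈ 1.42997, g(123/28) ≈ 1.47998.
Sum = Δu · [g(87/28) + g(93/28) + g(99/28) + ...].
Sum ≈ 1.97272.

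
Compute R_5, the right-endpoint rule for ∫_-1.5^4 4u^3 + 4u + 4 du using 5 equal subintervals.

477.4

Δu = (4 − (-1.5))/5 = 1.1.
Right endpoints: -0.4, 0.7, 1.8, 2.9, 4.
f(-0.4) = 2.144, f(0.7) = 8.172, f(1.8) = 34.528, f(2.9) = 113.156, f(4) = 276.
Sum = Δu · [f(-0.4) + f(0.7) + f(1.8) + f(2.9) + f(4)].
Sum = 477.4.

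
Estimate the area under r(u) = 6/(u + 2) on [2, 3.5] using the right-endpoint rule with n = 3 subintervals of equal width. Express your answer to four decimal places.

1.8121

Δu = (3.5 − 2)/3 = 0.5.
Right endpoints: 2.5, 3, 3.5.
r(2.5) = 4/3, r(3) = 1.2, r(3.5) = 12/11.
Sum = Δu · [r(2.5) + r(3) + r(3.5)].
Sum ≈ 1.8121.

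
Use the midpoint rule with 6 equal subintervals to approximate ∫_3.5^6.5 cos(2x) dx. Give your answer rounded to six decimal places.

-0.123491

Δx = (6.5 − 3.5)/6 = 0.5.
Midpoints: 3.75, 4.25, 4.75, 5.25, 5.75, 6.25.
f(3.75) ≈ 0.346635, f(4.25) ≈ -0.602012, f(4.75) ≈ -0.997172, f(5.25) ≈ -0.475537, f(5.75) ≈ 0.483305, f(6.25) ≈ 0.997798.
Sum = Δx · [f(3.75) + f(4.25) + f(4.75) + ...].
Sum ≈ -0.123491.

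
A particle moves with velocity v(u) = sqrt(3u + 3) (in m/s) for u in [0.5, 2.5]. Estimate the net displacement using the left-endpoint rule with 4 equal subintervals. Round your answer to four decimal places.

Δu = (2.5 − 0.5)/4 = 0.5.
Left endpoints: 0.5, 1, 1.5, 2.
v(0.5) ≈ 2.1213, v(1) ≈ 2.4495, v(1.5) ≈ 2.7386, v(2) ≈ 3.0000.
Sum = Δu · [v(0.5) + v(1) + v(1.5) + v(2)].
Sum ≈ 5.1547.

5.1547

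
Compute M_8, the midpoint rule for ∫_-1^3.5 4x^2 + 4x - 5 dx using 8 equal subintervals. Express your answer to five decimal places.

58.02539

Δx = (3.5 − (-1))/8 = 0.5625.
Midpoints: -0.71875, -0.15625, 0.40625, 0.96875, 1.53125, 2.09375, 2.65625, 3.21875.
f(-0.71875) = -5.80859375, f(-0.15625) = -5.52734375, f(0.40625) = -2.71484375, f(0.96875) = 2.62890625, f(1.53125) = 10.50390625, f(2.09375) = 20.91015625, f(2.65625) = 33.84765625, f(3.21875) = 49.31640625.
Sum = Δx · [f(-0.71875) + f(-0.15625) + f(0.40625) + ...].
Sum ≈ 58.02539.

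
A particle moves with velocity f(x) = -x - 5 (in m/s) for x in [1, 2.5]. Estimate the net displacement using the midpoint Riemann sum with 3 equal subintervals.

Δx = (2.5 − 1)/3 = 0.5.
Midpoints: 1.25, 1.75, 2.25.
f(1.25) = -6.25, f(1.75) = -6.75, f(2.25) = -7.25.
Sum = Δx · [f(1.25) + f(1.75) + f(2.25)].
Sum = -10.125.

-10.125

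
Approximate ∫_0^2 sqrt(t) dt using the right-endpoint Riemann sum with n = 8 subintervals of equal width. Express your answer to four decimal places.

2.0383

Δt = (2 − 0)/8 = 0.25.
Right endpoints: 0.25, 0.5, 0.75, 1, 1.25, 1.5, 1.75, 2.
f(0.25) ≈ 0.5000, f(0.5) ≈ 0.7071, f(0.75) ≈ 0.8660, f(1) ≈ 1.0000, f(1.25) ≈ 1.1180, f(1.5) ≈ 1.2247, f(1.75) ≈ 1.3229, f(2) ≈ 1.4142.
Sum = Δt · [f(0.25) + f(0.5) + f(0.75) + ...].
Sum ≈ 2.0383.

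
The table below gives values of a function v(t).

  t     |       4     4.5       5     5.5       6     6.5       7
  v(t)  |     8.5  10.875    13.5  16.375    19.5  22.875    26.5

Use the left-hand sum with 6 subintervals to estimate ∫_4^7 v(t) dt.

45.8125

Δt = 0.5.
Sum = 0.5·[8.5 + 10.875 + 13.5 + 16.375 + 19.5 + 22.875] = 45.8125.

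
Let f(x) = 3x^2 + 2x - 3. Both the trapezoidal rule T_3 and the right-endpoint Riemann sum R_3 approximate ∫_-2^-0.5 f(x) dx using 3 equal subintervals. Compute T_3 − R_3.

2.0625

T_3 = -0.1875.
R_3 = -2.25.
T_3 − R_3 = 2.0625.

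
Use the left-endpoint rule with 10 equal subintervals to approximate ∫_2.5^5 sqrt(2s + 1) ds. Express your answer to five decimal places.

Δs = (5 − 2.5)/10 = 0.25.
Left endpoints: 2.5, 2.75, 3, 3.25, 3.5, 3.75, 4, 4.25, 4.5, 4.75.
f(2.5) ≈ 2.44949, f(2.75) ≈ 2.54951, f(3) ≈ 2.64575, f(3.25) ≈ 2.73861, f(3.5) ≈ 2.82843, f(3.75) ≈ 2.91548, f(4) ≈ 3.00000, f(4.25) ≈ 3.08221, f(4.5) ≈ 3.16228, f(4.75) ≈ 3.24037.
Sum = Δs · [f(2.5) + f(2.75) + f(3) + ...].
Sum ≈ 7.15303.

7.15303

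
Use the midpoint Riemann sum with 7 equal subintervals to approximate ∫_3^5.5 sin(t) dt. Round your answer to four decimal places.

-1.7077

Δt = (5.5 − 3)/7 = 5/14.
Midpoints: 89/28, 99/28, 109/28, 4.25, 129/28, 139/28, 149/28.
f(89/28) ≈ -0.0370, f(99/28) ≈ -0.3840, f(109/28) ≈ -0.6826, f(4.25) ≈ -0.8950, f(129/28) ≈ -0.9945, f(139/28) ≈ -0.9684, f(149/28) ≈ -0.8202.
Sum = Δt · [f(89/28) + f(99/28) + f(109/28) + ...].
Sum ≈ -1.7077.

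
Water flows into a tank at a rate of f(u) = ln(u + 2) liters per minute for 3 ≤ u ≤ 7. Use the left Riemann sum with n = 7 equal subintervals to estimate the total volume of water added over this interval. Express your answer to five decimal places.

Δu = (7 − 3)/7 = 4/7.
Left endpoints: 3, 25/7, 29/7, 33/7, 37/7, 41/7, 45/7.
f(3) ≈ 1.60944, f(25/7) ≈ 1.71765, f(29/7) ≈ 1.81529, f(33/7) ≈ 1.90424, f(37/7) ≈ 1.98592, f(41/7) ≈ 2.06142, f(45/7) ≈ 2.13163.
Sum = Δu · [f(3) + f(25/7) + f(29/7) + ...].
Sum ≈ 7.55748.

7.55748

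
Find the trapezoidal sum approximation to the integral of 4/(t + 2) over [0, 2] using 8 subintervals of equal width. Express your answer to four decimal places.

Δt = (2 − 0)/8 = 0.25.
f(0) = 2, f(0.25) = 16/9, f(0.5) = 1.6, f(0.75) = 16/11, f(1) = 4/3, f(1.25) = 16/13, f(1.5) = 8/7, f(1.75) = 16/15, f(2) = 1.
T_8 = (Δt/2)·[f(t_0) + 2f(t_1) + ... + 2f(t_{7}) + f(t_8)].
Sum ≈ 2.7765.

2.7765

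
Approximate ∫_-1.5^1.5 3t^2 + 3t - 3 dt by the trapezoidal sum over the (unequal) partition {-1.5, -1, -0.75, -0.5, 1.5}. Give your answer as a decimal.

1.828125

Subinterval widths: 0.5, 0.25, 0.25, 2.
f(-1.5) = -0.75, f(-1) = -3, f(-0.75) = -3.5625, f(-0.5) = -3.75, f(1.5) = 8.25.
On each subinterval the trapezoid contributes (Δt_i/2)·[f(t_{i-1}) + f(t_i)].
Sum = 1.828125.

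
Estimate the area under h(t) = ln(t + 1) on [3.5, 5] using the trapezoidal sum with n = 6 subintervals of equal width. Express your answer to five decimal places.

2.48192

Δt = (5 − 3.5)/6 = 0.25.
h(3.5) ≈ 1.50408, h(3.75) ≈ 1.55814, h(4) ≈ 1.60944, h(4.25) ≈ 1.65823, h(4.5) ≈ 1.70475, h(4.75) ≈ 1.74920, h(5) ≈ 1.79176.
T_6 = (Δt/2)·[h(t_0) + 2h(t_1) + ... + 2h(t_{5}) + h(t_6)].
Sum ≈ 2.48192.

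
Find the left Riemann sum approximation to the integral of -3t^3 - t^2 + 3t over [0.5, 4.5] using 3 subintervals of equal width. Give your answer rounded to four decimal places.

-148.3519

Δt = (4.5 − 0.5)/3 = 4/3.
Left endpoints: 0.5, 11/6, 19/6.
f(0.5) = 0.875, f(11/6) = -1177/72, f(19/6) = -2299/24.
Sum = Δt · [f(0.5) + f(11/6) + f(19/6)].
Sum ≈ -148.3519.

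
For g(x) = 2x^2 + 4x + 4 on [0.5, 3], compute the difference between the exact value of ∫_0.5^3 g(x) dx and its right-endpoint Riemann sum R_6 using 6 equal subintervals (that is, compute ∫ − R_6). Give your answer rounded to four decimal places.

Exact integral: ∫_0.5^3 g(x) dx ≈ 45.416667.
R_6 ≈ 51.290509.
Error ≈ 45.416667 − 51.290509 ≈ -5.8738.

-5.8738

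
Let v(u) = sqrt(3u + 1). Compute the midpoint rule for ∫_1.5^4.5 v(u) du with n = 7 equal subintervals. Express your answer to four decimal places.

9.4054

Δu = (4.5 − 1.5)/7 = 3/7.
Midpoints: 12/7, 15/7, 18/7, 3, 24/7, 27/7, 30/7.
v(12/7) ≈ 2.4785, v(15/7) ≈ 2.7255, v(18/7) ≈ 2.9520, v(3) ≈ 3.1623, v(24/7) ≈ 3.3594, v(27/7) ≈ 3.5456, v(30/7) ≈ 3.7225.
Sum = Δu · [v(12/7) + v(15/7) + v(18/7) + ...].
Sum ≈ 9.4054.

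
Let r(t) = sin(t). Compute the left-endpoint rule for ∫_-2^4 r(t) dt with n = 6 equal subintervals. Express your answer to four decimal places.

0.1411

Δt = (4 − (-2))/6 = 1.
Left endpoints: -2, -1, 0, 1, 2, 3.
r(-2) ≈ -0.9093, r(-1) ≈ -0.8415, r(0) ≈ 0.0000, r(1) ≈ 0.8415, r(2) ≈ 0.9093, r(3) ≈ 0.1411.
Sum = Δt · [r(-2) + r(-1) + r(0) + ...].
Sum ≈ 0.1411.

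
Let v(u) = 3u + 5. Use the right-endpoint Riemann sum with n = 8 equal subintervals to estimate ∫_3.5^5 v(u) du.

27.046875

Δu = (5 − 3.5)/8 = 0.1875.
Right endpoints: 3.6875, 3.875, 4.0625, 4.25, 4.4375, 4.625, 4.8125, 5.
v(3.6875) = 16.0625, v(3.875) = 16.625, v(4.0625) = 17.1875, v(4.25) = 17.75, v(4.4375) = 18.3125, v(4.625) = 18.875, v(4.8125) = 19.4375, v(5) = 20.
Sum = Δu · [v(3.6875) + v(3.875) + v(4.0625) + ...].
Sum = 27.046875.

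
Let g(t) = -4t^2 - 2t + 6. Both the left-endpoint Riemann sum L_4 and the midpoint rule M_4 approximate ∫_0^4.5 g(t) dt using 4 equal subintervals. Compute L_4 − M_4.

L_4 = -67.921875.
M_4 = -112.8515625.
L_4 − M_4 = 44.9296875.

44.9296875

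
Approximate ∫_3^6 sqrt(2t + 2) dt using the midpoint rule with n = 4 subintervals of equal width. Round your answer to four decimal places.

9.9206

Δt = (6 − 3)/4 = 0.75.
Midpoints: 3.375, 4.125, 4.875, 5.625.
f(3.375) ≈ 2.9580, f(4.125) ≈ 3.2016, f(4.875) ≈ 3.4278, f(5.625) ≈ 3.6401.
Sum = Δt · [f(3.375) + f(4.125) + f(4.875) + f(5.625)].
Sum ≈ 9.9206.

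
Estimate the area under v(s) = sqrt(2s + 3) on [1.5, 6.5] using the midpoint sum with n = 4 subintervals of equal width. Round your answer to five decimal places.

Δs = (6.5 − 1.5)/4 = 1.25.
Midpoints: 2.125, 3.375, 4.625, 5.875.
v(2.125) ≈ 2.69258, v(3.375) ≈ 3.12250, v(4.625) ≈ 3.50000, v(5.875) ≈ 3.84057.
Sum = Δs · [v(2.125) + v(3.375) + v(4.625) + v(5.875)].
Sum ≈ 16.44457.

16.44457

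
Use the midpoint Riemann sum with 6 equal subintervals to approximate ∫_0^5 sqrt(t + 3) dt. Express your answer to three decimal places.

11.624

Δt = (5 − 0)/6 = 5/6.
Midpoints: 5/12, 1.25, 25/12, 35/12, 3.75, 55/12.
f(5/12) ≈ 1.848, f(1.25) ≈ 2.062, f(25/12) ≈ 2.255, f(35/12) ≈ 2.432, f(3.75) ≈ 2.598, f(55/12) ≈ 2.754.
Sum = Δt · [f(5/12) + f(1.25) + f(25/12) + ...].
Sum ≈ 11.624.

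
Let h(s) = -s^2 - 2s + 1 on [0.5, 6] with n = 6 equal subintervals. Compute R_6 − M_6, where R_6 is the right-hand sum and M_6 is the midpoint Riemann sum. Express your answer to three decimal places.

-22.582

R_6 ≈ -124.40567.
M_6 ≈ -101.82321.
R_6 − M_6 ≈ -22.582.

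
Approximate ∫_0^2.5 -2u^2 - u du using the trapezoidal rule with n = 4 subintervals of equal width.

-13.8671875

Δu = (2.5 − 0)/4 = 0.625.
f(0) = 0, f(0.625) = -1.40625, f(1.25) = -4.375, f(1.875) = -8.90625, f(2.5) = -15.
T_4 = (Δu/2)·[f(u_0) + 2f(u_1) + 2f(u_2) + 2f(u_3) + f(u_4)].
Sum = -13.8671875.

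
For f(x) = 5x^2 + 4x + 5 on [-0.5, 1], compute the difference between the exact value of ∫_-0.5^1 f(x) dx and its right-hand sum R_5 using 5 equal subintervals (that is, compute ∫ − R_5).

Exact integral: ∫_-0.5^1 f(x) dx = 10.875.
R_5 = 12.45.
Error = 10.875 − 12.45 = -1.575.

-1.575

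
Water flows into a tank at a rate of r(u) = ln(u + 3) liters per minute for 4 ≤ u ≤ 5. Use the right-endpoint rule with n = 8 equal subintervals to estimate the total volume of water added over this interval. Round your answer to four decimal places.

2.0225

Δu = (5 − 4)/8 = 0.125.
Right endpoints: 4.125, 4.25, 4.375, 4.5, 4.625, 4.75, 4.875, 5.
r(4.125) ≈ 1.9636, r(4.25) ≈ 1.9810, r(4.375) ≈ 1.9981, r(4.5) ≈ 2.0149, r(4.625) ≈ 2.0314, r(4.75) ≈ 2.0477, r(4.875) ≈ 2.0637, r(5) ≈ 2.0794.
Sum = Δu · [r(4.125) + r(4.25) + r(4.375) + ...].
Sum ≈ 2.0225.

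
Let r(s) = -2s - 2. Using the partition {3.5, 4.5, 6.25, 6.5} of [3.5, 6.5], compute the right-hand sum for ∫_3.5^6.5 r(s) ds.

Subinterval widths: 1, 1.75, 0.25.
Right endpoints: 4.5, 6.25, 6.5.
r(4.5) = -11, r(6.25) = -14.5, r(6.5) = -15.
Sum = Σ Δs_i · r(s_i).
Sum = -40.125.

-40.125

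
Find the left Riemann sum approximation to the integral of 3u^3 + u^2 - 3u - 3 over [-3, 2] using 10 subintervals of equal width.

-66.5625

Δu = (2 − (-3))/10 = 0.5.
Left endpoints: -3, -2.5, -2, -1.5, -1, -0.5, 0, 0.5, 1, 1.5.
f(-3) = -66, f(-2.5) = -36.125, f(-2) = -17, f(-1.5) = -6.375, f(-1) = -2, f(-0.5) = -1.625, f(0) = -3, f(0.5) = -3.875, f(1) = -2, f(1.5) = 4.875.
Sum = Δu · [f(-3) + f(-2.5) + f(-2) + ...].
Sum = -66.5625.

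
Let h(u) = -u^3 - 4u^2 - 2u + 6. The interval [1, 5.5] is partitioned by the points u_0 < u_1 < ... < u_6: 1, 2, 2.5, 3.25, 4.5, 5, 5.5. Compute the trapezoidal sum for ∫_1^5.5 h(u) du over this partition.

-459.671875

Subinterval widths: 1, 0.5, 0.75, 1.25, 0.5, 0.5.
h(1) = -1, h(2) = -22, h(2.5) = -39.625, h(3.25) = -77.078125, h(4.5) = -175.125, h(5) = -229, h(5.5) = -292.375.
On each subinterval the trapezoid contributes (Δu_i/2)·[h(u_{i-1}) + h(u_i)].
Sum = -459.671875.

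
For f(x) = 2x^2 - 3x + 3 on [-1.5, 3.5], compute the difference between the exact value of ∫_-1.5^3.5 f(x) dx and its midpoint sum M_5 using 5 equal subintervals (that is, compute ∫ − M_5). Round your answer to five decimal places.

0.83333

Exact integral: ∫_-1.5^3.5 f(x) dx ≈ 30.8333333.
M_5 = 30.
Error ≈ 30.8333333 − 30 ≈ 0.83333.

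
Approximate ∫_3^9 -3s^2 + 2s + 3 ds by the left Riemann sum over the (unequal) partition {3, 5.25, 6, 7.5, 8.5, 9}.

Subinterval widths: 2.25, 0.75, 1.5, 1, 0.5.
Left endpoints: 3, 5.25, 6, 7.5, 8.5.
f(3) = -18, f(5.25) = -69.1875, f(6) = -93, f(7.5) = -150.75, f(8.5) = -196.75.
Sum = Σ Δs_i · f(s_i).
Sum = -481.015625.

-481.015625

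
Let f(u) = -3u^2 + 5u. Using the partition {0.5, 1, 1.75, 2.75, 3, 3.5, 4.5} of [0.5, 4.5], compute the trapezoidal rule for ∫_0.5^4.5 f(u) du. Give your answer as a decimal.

-42.34375

Subinterval widths: 0.5, 0.75, 1, 0.25, 0.5, 1.
f(0.5) = 1.75, f(1) = 2, f(1.75) = -0.4375, f(2.75) = -8.9375, f(3) = -12, f(3.5) = -19.25, f(4.5) = -38.25.
On each subinterval the trapezoid contributes (Δu_i/2)·[f(u_{i-1}) + f(u_i)].
Sum = -42.34375.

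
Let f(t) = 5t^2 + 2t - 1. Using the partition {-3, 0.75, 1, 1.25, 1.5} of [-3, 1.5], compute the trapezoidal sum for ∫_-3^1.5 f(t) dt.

83.359375

Subinterval widths: 3.75, 0.25, 0.25, 0.25.
f(-3) = 38, f(0.75) = 3.3125, f(1) = 6, f(1.25) = 9.3125, f(1.5) = 13.25.
On each subinterval the trapezoid contributes (Δt_i/2)·[f(t_{i-1}) + f(t_i)].
Sum = 83.359375.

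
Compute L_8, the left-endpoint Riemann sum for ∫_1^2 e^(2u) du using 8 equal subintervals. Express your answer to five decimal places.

Δu = (2 − 1)/8 = 0.125.
Left endpoints: 1, 1.125, 1.25, 1.375, 1.5, 1.625, 1.75, 1.875.
f(1) ≈ 7.38906, f(1.125) ≈ 9.48774, f(1.25) ≈ 12.18249, f(1.375) ≈ 15.64263, f(1.5) ≈ 20.08554, f(1.625) ≈ 25.79034, f(1.75) ≈ 33.11545, f(1.875) ≈ 42.52108.
Sum = Δu · [f(1) + f(1.125) + f(1.25) + ...].
Sum ≈ 20.77679.

20.77679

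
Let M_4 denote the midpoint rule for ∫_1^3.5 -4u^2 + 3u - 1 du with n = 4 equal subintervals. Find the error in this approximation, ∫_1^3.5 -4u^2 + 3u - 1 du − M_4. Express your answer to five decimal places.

-0.32552

Exact integral: ∫_1^3.5 f(u) du ≈ -41.4583333.
M_4 = -41.1328125.
Error ≈ -41.4583333 − (-41.1328125) ≈ -0.32552.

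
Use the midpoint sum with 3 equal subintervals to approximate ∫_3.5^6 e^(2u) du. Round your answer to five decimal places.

72179.99505

Δu = (6 − 3.5)/3 = 5/6.
Midpoints: 47/12, 4.75, 67/12.
f(47/12) ≈ 2523.32646, f(4.75) ≈ 13359.72683, f(67/12) ≈ 70732.94078.
Sum = Δu · [f(47/12) + f(4.75) + f(67/12)].
Sum ≈ 72179.99505.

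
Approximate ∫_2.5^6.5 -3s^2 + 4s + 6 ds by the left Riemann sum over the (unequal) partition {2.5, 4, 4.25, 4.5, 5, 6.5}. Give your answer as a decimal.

Subinterval widths: 1.5, 0.25, 0.25, 0.5, 1.5.
Left endpoints: 2.5, 4, 4.25, 4.5, 5.
f(2.5) = -2.75, f(4) = -26, f(4.25) = -31.1875, f(4.5) = -36.75, f(5) = -49.
Sum = Σ Δs_i · f(s_i).
Sum = -110.296875.

-110.296875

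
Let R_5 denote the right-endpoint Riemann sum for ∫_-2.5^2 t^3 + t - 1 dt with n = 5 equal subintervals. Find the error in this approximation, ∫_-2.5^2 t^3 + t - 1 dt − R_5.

-12.200625

Exact integral: ∫_-2.5^2 f(t) dt = -11.390625.
R_5 = 0.81.
Error = -11.390625 − 0.81 = -12.200625.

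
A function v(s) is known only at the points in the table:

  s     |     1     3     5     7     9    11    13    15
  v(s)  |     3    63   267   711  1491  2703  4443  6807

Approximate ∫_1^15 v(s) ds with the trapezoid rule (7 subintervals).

26166

Δs = 2.
T_7 = (2/2)·[3 + 2·63 + 2·267 + 2·711 + 2·1491 + 2·2703 + 2·4443 + 6807] = 26166.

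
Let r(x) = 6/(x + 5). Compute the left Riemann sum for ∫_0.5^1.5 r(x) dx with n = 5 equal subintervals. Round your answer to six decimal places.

Δx = (1.5 − 0.5)/5 = 0.2.
Left endpoints: 0.5, 0.7, 0.9, 1.1, 1.3.
r(0.5) = 12/11, r(0.7) = 20/19, r(0.9) = 60/59, r(1.1) = 60/61, r(1.3) = 20/21.
Sum = Δx · [r(0.5) + r(0.7) + r(0.9) + r(1.1) + r(1.3)].
Sum ≈ 1.019295.

1.019295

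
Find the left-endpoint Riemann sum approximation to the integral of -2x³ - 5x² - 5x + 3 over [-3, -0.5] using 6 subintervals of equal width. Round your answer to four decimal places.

30.1374

Δx = (-0.5 − (-3))/6 = 5/12.
Left endpoints: -3, -31/12, -13/6, -1.75, -4/3, -11/12.
f(-3) = 27, f(-31/12) = 14713/864, f(-13/6) = 289/27, f(-1.75) = 7.15625, f(-4/3) = 149/27, f(-11/12) = 4253/864.
Sum = Δx · [f(-3) + f(-31/12) + f(-13/6) + ...].
Sum ≈ 30.1374.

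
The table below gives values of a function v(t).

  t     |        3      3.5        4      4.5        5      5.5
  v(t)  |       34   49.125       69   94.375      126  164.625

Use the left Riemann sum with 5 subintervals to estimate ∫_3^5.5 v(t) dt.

186.25

Δt = 0.5.
Sum = 0.5·[34 + 49.125 + 69 + 94.375 + 126] = 186.25.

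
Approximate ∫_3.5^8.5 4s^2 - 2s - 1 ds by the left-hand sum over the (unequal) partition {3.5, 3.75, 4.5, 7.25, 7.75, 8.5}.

Subinterval widths: 0.25, 0.75, 2.75, 0.5, 0.75.
Left endpoints: 3.5, 3.75, 4.5, 7.25, 7.75.
f(3.5) = 41, f(3.75) = 47.75, f(4.5) = 71, f(7.25) = 194.75, f(7.75) = 223.75.
Sum = Σ Δs_i · f(s_i).
Sum = 506.5.

506.5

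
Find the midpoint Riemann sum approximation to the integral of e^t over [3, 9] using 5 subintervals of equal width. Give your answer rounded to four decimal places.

Δt = (9 − 3)/5 = 1.2.
Midpoints: 3.6, 4.8, 6, 7.2, 8.4.
f(3.6) ≈ 36.5982, f(4.8) ≈ 121.5104, f(6) ≈ 403.4288, f(7.2) ≈ 1339.4308, f(8.4) ≈ 4447.0667.
Sum = Δt · [f(3.6) + f(4.8) + f(6) + f(7.2) + f(8.4)].
Sum ≈ 7617.6419.

7617.6419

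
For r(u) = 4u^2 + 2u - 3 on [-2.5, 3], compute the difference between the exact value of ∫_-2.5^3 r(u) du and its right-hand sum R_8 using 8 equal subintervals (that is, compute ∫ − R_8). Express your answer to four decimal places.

-9.2956

Exact integral: ∫_-2.5^3 r(u) du ≈ 43.083333.
R_8 = 52.37890625.
Error ≈ 43.083333 − 52.37890625 ≈ -9.2956.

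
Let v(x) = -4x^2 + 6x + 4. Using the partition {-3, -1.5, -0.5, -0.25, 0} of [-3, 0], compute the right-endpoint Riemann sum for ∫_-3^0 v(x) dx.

Subinterval widths: 1.5, 1, 0.25, 0.25.
Right endpoints: -1.5, -0.5, -0.25, 0.
v(-1.5) = -14, v(-0.5) = 0, v(-0.25) = 2.25, v(0) = 4.
Sum = Σ Δx_i · v(x_i).
Sum = -19.4375.

-19.4375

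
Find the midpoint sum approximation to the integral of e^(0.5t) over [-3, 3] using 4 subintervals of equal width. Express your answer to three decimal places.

Δt = (3 − (-3))/4 = 1.5.
Midpoints: -2.25, -0.75, 0.75, 2.25.
f(-2.25) ≈ 0.325, f(-0.75) ≈ 0.687, f(0.75) ≈ 1.455, f(2.25) ≈ 3.080.
Sum = Δt · [f(-2.25) + f(-0.75) + f(0.75) + f(2.25)].
Sum ≈ 8.321.

8.321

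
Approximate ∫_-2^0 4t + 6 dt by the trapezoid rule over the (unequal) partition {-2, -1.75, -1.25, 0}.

Subinterval widths: 0.25, 0.5, 1.25.
f(-2) = -2, f(-1.75) = -1, f(-1.25) = 1, f(0) = 6.
On each subinterval the trapezoid contributes (Δt_i/2)·[f(t_{i-1}) + f(t_i)].
Sum = 4.

4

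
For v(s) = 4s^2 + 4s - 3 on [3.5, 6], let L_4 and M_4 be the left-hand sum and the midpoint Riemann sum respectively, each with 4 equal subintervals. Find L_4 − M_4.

L_4 = 238.671875.
M_4 = 270.5078125.
L_4 − M_4 = -31.8359375.

-31.8359375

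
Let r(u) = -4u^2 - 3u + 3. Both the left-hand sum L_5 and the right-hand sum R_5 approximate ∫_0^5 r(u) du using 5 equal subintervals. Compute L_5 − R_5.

115

L_5 = -135.
R_5 = -250.
L_5 − R_5 = 115.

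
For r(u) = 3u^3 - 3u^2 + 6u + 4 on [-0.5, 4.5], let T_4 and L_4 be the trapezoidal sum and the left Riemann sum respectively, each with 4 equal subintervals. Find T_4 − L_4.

T_4 = 315.78125.
L_4 = 163.4375.
T_4 − L_4 = 152.34375.

152.34375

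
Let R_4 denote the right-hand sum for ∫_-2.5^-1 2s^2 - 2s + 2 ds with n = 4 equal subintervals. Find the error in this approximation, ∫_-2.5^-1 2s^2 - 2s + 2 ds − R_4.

Exact integral: ∫_-2.5^-1 f(s) ds = 18.
R_4 = 15.5390625.
Error = 18 − 15.5390625 = 2.4609375.

2.4609375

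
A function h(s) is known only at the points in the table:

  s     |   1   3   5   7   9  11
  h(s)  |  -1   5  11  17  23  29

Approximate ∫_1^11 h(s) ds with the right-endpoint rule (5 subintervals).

Δs = 2.
Sum = 2·[5 + 11 + 17 + 23 + 29] = 170.

170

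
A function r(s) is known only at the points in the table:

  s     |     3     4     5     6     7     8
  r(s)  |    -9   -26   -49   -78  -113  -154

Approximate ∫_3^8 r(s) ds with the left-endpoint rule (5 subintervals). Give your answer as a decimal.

Δs = 1.
Sum = 1·[(-9) + (-26) + (-49) + (-78) + (-113)] = -275.

-275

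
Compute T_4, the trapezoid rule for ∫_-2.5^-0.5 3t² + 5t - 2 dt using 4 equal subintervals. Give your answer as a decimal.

-3.25

Δt = (-0.5 − (-2.5))/4 = 0.5.
f(-2.5) = 4.25, f(-2) = 0, f(-1.5) = -2.75, f(-1) = -4, f(-0.5) = -3.75.
T_4 = (Δt/2)·[f(t_0) + 2f(t_1) + 2f(t_2) + 2f(t_3) + f(t_4)].
Sum = -3.25.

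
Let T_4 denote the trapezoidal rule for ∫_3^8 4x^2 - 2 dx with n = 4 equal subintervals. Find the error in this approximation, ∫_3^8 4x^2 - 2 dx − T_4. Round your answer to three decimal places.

Exact integral: ∫_3^8 f(x) dx ≈ 636.66667.
T_4 = 641.875.
Error ≈ 636.66667 − 641.875 ≈ -5.208.

-5.208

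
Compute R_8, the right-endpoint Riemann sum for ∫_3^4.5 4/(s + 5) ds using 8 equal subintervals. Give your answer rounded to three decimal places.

Δs = (4.5 − 3)/8 = 0.1875.
Right endpoints: 3.1875, 3.375, 3.5625, 3.75, 3.9375, 4.125, 4.3125, 4.5.
f(3.1875) = 64/131, f(3.375) = 32/67, f(3.5625) = 64/137, f(3.75) = 16/35, f(3.9375) = 64/143, f(4.125) = 32/73, f(4.3125) = 64/149, f(4.5) = 8/19.
Sum = Δs · [f(3.1875) + f(3.375) + f(3.5625) + ...].
Sum ≈ 0.680.

0.680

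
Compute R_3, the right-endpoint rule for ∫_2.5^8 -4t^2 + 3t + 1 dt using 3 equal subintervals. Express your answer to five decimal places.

Δt = (8 − 2.5)/3 = 11/6.
Right endpoints: 13/3, 37/6, 8.
f(13/3) = -550/9, f(37/6) = -2387/18, f(8) = -231.
Sum = Δt · [f(13/3) + f(37/6) + f(8)].
Sum ≈ -778.65741.

-778.65741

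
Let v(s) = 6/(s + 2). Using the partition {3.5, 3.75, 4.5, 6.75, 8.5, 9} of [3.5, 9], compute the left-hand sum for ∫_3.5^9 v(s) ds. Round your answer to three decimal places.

4.618

Subinterval widths: 0.25, 0.75, 2.25, 1.75, 0.5.
Left endpoints: 3.5, 3.75, 4.5, 6.75, 8.5.
v(3.5) = 12/11, v(3.75) = 24/23, v(4.5) = 12/13, v(6.75) = 24/35, v(8.5) = 4/7.
Sum = Σ Δs_i · v(s_i).
Sum ≈ 4.618.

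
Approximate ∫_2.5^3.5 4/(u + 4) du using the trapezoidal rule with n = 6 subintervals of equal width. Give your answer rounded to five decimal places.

Δu = (3.5 − 2.5)/6 = 1/6.
f(2.5) = 8/13, f(8/3) = 0.6, f(17/6) = 24/41, f(3) = 4/7, f(19/6) = 24/43, f(10/3) = 6/11, f(3.5) = 8/15.
T_6 = (Δu/2)·[f(u_0) + 2f(u_1) + ... + 2f(u_{5}) + f(u_6)].
Sum ≈ 0.57246.

0.57246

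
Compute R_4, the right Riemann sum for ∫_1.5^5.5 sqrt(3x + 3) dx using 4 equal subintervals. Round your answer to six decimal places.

Δx = (5.5 − 1.5)/4 = 1.
Right endpoints: 2.5, 3.5, 4.5, 5.5.
f(2.5) ≈ 3.240370, f(3.5) ≈ 3.674235, f(4.5) ≈ 4.062019, f(5.5) ≈ 4.415880.
Sum = Δx · [f(2.5) + f(3.5) + f(4.5) + f(5.5)].
Sum ≈ 15.392505.

15.392505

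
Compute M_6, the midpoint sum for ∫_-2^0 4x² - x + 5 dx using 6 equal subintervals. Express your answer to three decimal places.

22.593

Δx = (0 − (-2))/6 = 1/3.
Midpoints: -11/6, -1.5, -7/6, -5/6, -0.5, -1/6.
f(-11/6) = 365/18, f(-1.5) = 15.5, f(-7/6) = 209/18, f(-5/6) = 155/18, f(-0.5) = 6.5, f(-1/6) = 95/18.
Sum = Δx · [f(-11/6) + f(-1.5) + f(-7/6) + ...].
Sum ≈ 22.593.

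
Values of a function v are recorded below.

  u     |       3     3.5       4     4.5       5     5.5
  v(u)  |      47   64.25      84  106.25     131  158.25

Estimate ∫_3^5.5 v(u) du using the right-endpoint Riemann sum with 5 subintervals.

271.875

Δu = 0.5.
Sum = 0.5·[64.25 + 84 + 106.25 + 131 + 158.25] = 271.875.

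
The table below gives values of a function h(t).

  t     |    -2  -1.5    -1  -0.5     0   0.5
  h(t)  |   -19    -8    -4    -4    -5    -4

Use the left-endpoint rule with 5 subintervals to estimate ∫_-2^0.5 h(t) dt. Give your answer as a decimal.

Δt = 0.5.
Sum = 0.5·[(-19) + (-8) + (-4) + (-4) + (-5)] = -20.

-20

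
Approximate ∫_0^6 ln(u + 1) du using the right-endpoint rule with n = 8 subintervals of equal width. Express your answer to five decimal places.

Δu = (6 − 0)/8 = 0.75.
Right endpoints: 0.75, 1.5, 2.25, 3, 3.75, 4.5, 5.25, 6.
f(0.75) ≈ 0.55962, f(1.5) ≈ 0.91629, f(2.25) ≈ 1.17865, f(3) ≈ 1.38629, f(3.75) ≈ 1.55814, f(4.5) ≈ 1.70475, f(5.25) ≈ 1.83258, f(6) ≈ 1.94591.
Sum = Δu · [f(0.75) + f(1.5) + f(2.25) + ...].
Sum ≈ 8.31168.

8.31168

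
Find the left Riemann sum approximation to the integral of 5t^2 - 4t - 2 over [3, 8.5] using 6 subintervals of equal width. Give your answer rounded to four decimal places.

710.0284

Δt = (8.5 − 3)/6 = 11/12.
Left endpoints: 3, 47/12, 29/6, 5.75, 20/3, 91/12.
f(3) = 31, f(47/12) = 8501/144, f(29/6) = 3437/36, f(5.75) = 140.3125, f(20/3) = 1742/9, f(91/12) = 36749/144.
Sum = Δt · [f(3) + f(47/12) + f(29/6) + ...].
Sum ≈ 710.0284.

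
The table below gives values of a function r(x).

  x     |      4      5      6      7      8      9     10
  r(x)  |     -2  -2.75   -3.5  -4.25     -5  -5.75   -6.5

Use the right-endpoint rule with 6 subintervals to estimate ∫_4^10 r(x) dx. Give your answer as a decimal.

Δx = 1.
Sum = 1·[(-2.75) + (-3.5) + (-4.25) + (-5) + (-5.75) + (-6.5)] = -27.75.

-27.75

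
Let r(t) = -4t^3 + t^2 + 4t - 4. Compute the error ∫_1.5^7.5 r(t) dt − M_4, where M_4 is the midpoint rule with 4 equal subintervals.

Exact integral: ∫_1.5^7.5 r(t) dt = -2935.5.
M_4 = -2875.875.
Error = -2935.5 − (-2875.875) = -59.625.

-59.625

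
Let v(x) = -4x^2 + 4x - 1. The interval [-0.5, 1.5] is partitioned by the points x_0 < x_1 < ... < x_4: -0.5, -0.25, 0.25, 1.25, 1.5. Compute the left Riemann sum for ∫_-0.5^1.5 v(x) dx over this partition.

Subinterval widths: 0.25, 0.5, 1, 0.25.
Left endpoints: -0.5, -0.25, 0.25, 1.25.
v(-0.5) = -4, v(-0.25) = -2.25, v(0.25) = -0.25, v(1.25) = -2.25.
Sum = Σ Δx_i · v(x_i).
Sum = -2.9375.

-2.9375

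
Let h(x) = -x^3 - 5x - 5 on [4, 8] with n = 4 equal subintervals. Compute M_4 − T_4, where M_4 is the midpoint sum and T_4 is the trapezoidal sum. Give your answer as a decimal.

M_4 = -1094.
T_4 = -1112.
M_4 − T_4 = 18.

18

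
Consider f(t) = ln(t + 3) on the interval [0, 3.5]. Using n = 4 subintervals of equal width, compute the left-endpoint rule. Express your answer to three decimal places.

Δt = (3.5 − 0)/4 = 0.875.
Left endpoints: 0, 0.875, 1.75, 2.625.
f(0) ≈ 1.099, f(0.875) ≈ 1.355, f(1.75) ≈ 1.558, f(2.625) ≈ 1.727.
Sum = Δt · [f(0) + f(0.875) + f(1.75) + f(2.625)].
Sum ≈ 5.021.

5.021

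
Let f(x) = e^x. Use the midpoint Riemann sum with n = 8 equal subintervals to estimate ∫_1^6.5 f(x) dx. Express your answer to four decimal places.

649.5552

Δx = (6.5 − 1)/8 = 0.6875.
Midpoints: 1.34375, 2.03125, 2.71875, 3.40625, 4.09375, 4.78125, 5.46875, 6.15625.
f(1.34375) ≈ 3.8334, f(2.03125) ≈ 7.6236, f(2.71875) ≈ 15.1614, f(3.40625) ≈ 30.1520, f(4.09375) ≈ 59.9643, f(4.78125) ≈ 119.2533, f(5.46875) ≈ 237.1636, f(6.15625) ≈ 471.6560.
Sum = Δx · [f(1.34375) + f(2.03125) + f(2.71875) + ...].
Sum ≈ 649.5552.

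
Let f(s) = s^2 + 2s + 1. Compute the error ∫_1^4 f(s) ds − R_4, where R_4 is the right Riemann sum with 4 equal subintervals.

Exact integral: ∫_1^4 f(s) ds = 39.
R_4 = 47.15625.
Error = 39 − 47.15625 = -8.15625.

-8.15625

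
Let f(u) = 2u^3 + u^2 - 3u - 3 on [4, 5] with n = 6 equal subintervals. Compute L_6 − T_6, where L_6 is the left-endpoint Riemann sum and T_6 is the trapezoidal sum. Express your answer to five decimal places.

L_6 ≈ 177.7962963.
T_6 ≈ 188.4629630.
L_6 − T_6 ≈ -10.66667.

-10.66667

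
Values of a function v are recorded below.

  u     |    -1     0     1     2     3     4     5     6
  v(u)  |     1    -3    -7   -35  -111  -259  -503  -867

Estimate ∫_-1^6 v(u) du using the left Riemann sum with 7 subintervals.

-917

Δu = 1.
Sum = 1·[1 + (-3) + (-7) + (-35) + (-111) + (-259) + (-503)] = -917.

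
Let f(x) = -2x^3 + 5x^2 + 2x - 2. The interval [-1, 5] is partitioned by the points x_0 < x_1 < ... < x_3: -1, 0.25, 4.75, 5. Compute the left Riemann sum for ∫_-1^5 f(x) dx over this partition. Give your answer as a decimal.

-25.2421875

Subinterval widths: 1.25, 4.5, 0.25.
Left endpoints: -1, 0.25, 4.75.
f(-1) = 3, f(0.25) = -1.21875, f(4.75) = -94.03125.
Sum = Σ Δx_i · f(x_i).
Sum = -25.2421875.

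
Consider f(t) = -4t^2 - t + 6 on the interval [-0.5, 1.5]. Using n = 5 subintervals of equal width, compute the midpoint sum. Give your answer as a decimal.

6.44

Δt = (1.5 − (-0.5))/5 = 0.4.
Midpoints: -0.3, 0.1, 0.5, 0.9, 1.3.
f(-0.3) = 5.94, f(0.1) = 5.86, f(0.5) = 4.5, f(0.9) = 1.86, f(1.3) = -2.06.
Sum = Δt · [f(-0.3) + f(0.1) + f(0.5) + f(0.9) + f(1.3)].
Sum = 6.44.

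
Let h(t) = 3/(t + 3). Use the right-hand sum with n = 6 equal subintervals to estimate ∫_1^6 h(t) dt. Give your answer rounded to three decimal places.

Δt = (6 − 1)/6 = 5/6.
Right endpoints: 11/6, 8/3, 3.5, 13/3, 31/6, 6.
h(11/6) = 18/29, h(8/3) = 9/17, h(3.5) = 6/13, h(13/3) = 9/22, h(31/6) = 18/49, h(6) = 1/3.
Sum = Δt · [h(11/6) + h(8/3) + h(3.5) + ...].
Sum ≈ 2.268.

2.268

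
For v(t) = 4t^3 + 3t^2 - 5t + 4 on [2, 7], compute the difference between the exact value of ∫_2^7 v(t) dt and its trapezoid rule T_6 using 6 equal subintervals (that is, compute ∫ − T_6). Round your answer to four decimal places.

Exact integral: ∫_2^7 v(t) dt = 2627.5.
T_6 ≈ 2660.486111.
Error ≈ 2627.5 − 2660.486111 ≈ -32.9861.

-32.9861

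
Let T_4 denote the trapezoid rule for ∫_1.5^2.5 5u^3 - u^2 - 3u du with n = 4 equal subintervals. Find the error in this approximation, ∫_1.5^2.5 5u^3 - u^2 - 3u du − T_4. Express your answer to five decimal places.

-0.30208

Exact integral: ∫_1.5^2.5 f(u) du ≈ 32.4166667.
T_4 = 32.71875.
Error ≈ 32.4166667 − 32.71875 ≈ -0.30208.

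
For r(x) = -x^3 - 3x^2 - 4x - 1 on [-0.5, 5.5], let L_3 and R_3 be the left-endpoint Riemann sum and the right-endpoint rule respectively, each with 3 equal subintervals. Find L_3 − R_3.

561

L_3 = -222.75.
R_3 = -783.75.
L_3 − R_3 = 561.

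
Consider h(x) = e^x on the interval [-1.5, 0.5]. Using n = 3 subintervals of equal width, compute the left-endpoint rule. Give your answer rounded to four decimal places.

Δx = (0.5 − (-1.5))/3 = 2/3.
Left endpoints: -1.5, -5/6, -1/6.
h(-1.5) ≈ 0.2231, h(-5/6) ≈ 0.4346, h(-1/6) ≈ 0.8465.
Sum = Δx · [h(-1.5) + h(-5/6) + h(-1/6)].
Sum ≈ 1.0028.

1.0028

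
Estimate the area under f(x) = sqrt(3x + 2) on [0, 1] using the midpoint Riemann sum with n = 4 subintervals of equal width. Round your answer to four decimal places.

1.8570

Δx = (1 − 0)/4 = 0.25.
Midpoints: 0.125, 0.375, 0.625, 0.875.
f(0.125) ≈ 1.5411, f(0.375) ≈ 1.7678, f(0.625) ≈ 1.9685, f(0.875) ≈ 2.1506.
Sum = Δx · [f(0.125) + f(0.375) + f(0.625) + f(0.875)].
Sum ≈ 1.8570.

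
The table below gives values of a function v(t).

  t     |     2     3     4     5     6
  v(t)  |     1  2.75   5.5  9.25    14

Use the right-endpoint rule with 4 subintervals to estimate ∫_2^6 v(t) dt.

31.5

Δt = 1.
Sum = 1·[2.75 + 5.5 + 9.25 + 14] = 31.5.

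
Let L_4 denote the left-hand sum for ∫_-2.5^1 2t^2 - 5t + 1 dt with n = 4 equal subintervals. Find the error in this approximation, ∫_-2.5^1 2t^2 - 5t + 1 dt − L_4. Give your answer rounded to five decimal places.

-13.14323

Exact integral: ∫_-2.5^1 f(t) dt ≈ 27.7083333.
L_4 = 40.8515625.
Error ≈ 27.7083333 − 40.8515625 ≈ -13.14323.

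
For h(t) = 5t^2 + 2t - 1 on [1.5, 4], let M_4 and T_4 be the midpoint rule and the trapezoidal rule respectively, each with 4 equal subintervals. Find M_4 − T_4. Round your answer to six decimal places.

M_4 ≈ 111.88476562.
T_4 = 113.10546875.
M_4 − T_4 ≈ -1.220703.

-1.220703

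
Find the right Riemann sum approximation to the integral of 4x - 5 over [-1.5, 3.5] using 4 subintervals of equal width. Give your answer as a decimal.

Δx = (3.5 − (-1.5))/4 = 1.25.
Right endpoints: -0.25, 1, 2.25, 3.5.
f(-0.25) = -6, f(1) = -1, f(2.25) = 4, f(3.5) = 9.
Sum = Δx · [f(-0.25) + f(1) + f(2.25) + f(3.5)].
Sum = 7.5.

7.5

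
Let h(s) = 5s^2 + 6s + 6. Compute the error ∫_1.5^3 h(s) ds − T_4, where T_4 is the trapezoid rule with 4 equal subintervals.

Exact integral: ∫_1.5^3 h(s) ds = 68.625.
T_4 = 68.80078125.
Error = 68.625 − 68.80078125 = -0.17578125.

-0.17578125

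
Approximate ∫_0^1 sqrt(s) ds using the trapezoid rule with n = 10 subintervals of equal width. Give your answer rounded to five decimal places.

Δs = (1 − 0)/10 = 0.1.
f(0) ≈ 0.00000, f(0.1) ≈ 0.31623, f(0.2) ≈ 0.44721, f(0.3) ≈ 0.54772, f(0.4) ≈ 0.63246, f(0.5) ≈ 0.70711, f(0.6) ≈ 0.77460, f(0.7) ≈ 0.83666, f(0.8) ≈ 0.89443, f(0.9) ≈ 0.94868, f(1) ≈ 1.00000.
T_10 = (Δs/2)·[f(s_0) + 2f(s_1) + ... + 2f(s_{9}) + f(s_10)].
Sum ≈ 0.66051.

0.66051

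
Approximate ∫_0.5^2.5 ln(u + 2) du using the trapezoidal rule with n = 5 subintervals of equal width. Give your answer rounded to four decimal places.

2.4753

Δu = (2.5 − 0.5)/5 = 0.4.
f(0.5) ≈ 0.9163, f(0.9) ≈ 1.0647, f(1.3) ≈ 1.1939, f(1.7) ≈ 1.3083, f(2.1) ≈ 1.4110, f(2.5) ≈ 1.5041.
T_5 = (Δu/2)·[f(u_0) + 2f(u_1) + ... + 2f(u_{4}) + f(u_5)].
Sum ≈ 2.4753.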